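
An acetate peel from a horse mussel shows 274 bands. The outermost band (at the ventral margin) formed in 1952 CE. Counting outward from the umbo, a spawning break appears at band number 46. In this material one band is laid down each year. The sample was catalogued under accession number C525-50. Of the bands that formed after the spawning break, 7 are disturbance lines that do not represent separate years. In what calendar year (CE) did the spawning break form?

Between band 46 and the ventral margin there are 274 − 46 = 228 bands.
228 − 7 false = 221 true bands after the spawning break.
The band at the ventral margin is 1952 CE, so the spawning break dates to 1952 − 221 = 1731 CE.

1731 CE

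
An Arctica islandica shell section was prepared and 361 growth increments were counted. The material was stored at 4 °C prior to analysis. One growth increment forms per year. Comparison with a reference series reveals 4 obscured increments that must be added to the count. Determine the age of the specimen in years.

365 years

True growth increment count = 361 + 4 = 365.
With a one-to-one growth increment periodicity this is 365 years.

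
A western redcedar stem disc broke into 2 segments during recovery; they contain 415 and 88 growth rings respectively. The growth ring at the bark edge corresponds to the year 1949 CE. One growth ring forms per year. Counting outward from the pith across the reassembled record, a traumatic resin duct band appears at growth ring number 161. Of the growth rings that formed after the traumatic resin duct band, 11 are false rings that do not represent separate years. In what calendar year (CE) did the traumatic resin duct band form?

Total growth rings = 415 + 88 = 503.
Between growth ring 161 and the bark edge there are 503 − 161 = 342 growth rings.
Excluding 11 false growth rings: 342 − 11 = 331.
Counting back 331 years from 1949 CE places the traumatic resin duct band in 1949 − 331 = 1618 CE.

1618 CE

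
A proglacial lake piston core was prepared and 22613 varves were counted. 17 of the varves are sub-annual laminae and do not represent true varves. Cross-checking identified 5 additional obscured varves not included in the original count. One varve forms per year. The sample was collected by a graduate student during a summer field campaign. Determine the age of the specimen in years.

22601 yr

Correcting the raw count gives 22613 − 17 + 5 = 22601 true varves.
At one varve per year, that is 22601 years.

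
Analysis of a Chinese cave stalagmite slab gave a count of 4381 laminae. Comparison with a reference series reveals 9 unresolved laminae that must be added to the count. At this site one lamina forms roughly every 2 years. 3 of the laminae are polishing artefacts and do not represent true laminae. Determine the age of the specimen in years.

After corrections the count is 4381 − 3 + 9 = 4387 laminae.
4387 laminae at 2 years each span 4387 × 2 = 8774 years.

8774 years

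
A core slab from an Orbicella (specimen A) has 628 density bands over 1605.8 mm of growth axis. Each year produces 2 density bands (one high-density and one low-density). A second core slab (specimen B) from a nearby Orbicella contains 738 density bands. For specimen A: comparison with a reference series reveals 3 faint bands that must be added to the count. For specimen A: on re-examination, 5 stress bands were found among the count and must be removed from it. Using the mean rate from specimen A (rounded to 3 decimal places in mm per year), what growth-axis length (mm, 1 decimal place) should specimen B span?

Specimen A: correcting the raw count gives 628 − 5 + 3 = 626 true density bands.
Specimen A: with 2 density bands per year, 626 / 2 = 313 years.
A: Mean rate = 1605.8 mm / 313 years ≈ 5.130 mm per year.
Specimen B: with 2 density bands per year, 738 / 2 = 369 years. Length of B = 5.130 × 369 = 1893.0 mm.

1893.0 mm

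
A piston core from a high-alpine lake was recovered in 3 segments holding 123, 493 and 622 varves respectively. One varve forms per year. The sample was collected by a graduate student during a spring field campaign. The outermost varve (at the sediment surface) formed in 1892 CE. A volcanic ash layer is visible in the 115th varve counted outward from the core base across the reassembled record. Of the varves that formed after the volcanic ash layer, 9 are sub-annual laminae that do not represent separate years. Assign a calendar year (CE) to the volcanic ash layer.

Total varves = 123 + 493 + 622 = 1238.
1238 − 115 = 1123 varves lie beyond the volcanic ash layer toward the sediment surface.
1123 − 9 false = 1114 true varves after the volcanic ash layer.
The varve at the sediment surface is 1892 CE, so the volcanic ash layer dates to 1892 − 1114 = 778 CE.

778 CE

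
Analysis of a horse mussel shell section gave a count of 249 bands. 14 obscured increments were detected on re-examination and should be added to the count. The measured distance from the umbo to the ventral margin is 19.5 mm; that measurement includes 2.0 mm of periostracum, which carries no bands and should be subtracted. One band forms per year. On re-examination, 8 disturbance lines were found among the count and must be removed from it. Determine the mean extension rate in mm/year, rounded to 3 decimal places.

Correcting the raw count gives 249 − 8 + 14 = 255 true bands.
Net length = 19.5 − 2.0 = 17.5 mm.
Mean rate = 17.5 mm / 255 years ≈ 0.069 mm/year.

0.069 mm/year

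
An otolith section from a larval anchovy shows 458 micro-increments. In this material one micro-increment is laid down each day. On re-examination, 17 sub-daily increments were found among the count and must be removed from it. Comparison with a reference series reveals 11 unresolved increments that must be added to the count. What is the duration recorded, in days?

452 days

Correcting the raw count gives 458 − 17 + 11 = 452 true micro-increments.
With a one-to-one micro-increment periodicity this is 452 days.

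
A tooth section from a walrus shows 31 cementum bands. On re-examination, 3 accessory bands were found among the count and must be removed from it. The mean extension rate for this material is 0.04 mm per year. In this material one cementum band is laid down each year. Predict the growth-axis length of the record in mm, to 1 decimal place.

True cementum band count = 31 − 3 = 28.
28 years at 0.04 mm/year gives 0.04 × 28 = 1.1 mm.

1.1 mm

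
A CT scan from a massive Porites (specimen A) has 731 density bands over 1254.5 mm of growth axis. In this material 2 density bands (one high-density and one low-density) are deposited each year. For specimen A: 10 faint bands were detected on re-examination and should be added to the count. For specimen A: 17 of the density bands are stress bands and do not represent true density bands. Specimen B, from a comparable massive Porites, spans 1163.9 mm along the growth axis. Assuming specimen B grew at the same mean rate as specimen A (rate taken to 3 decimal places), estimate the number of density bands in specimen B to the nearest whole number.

672 density bands

Specimen A: after corrections the count is 731 − 17 + 10 = 724 density bands.
Specimen A: dividing by 2 density bands per year: 724 / 2 = 362 years.
A: 1254.5 mm over 362 years gives 1254.5 / 362 ≈ 3.465 mm/yr.
Specimen B: 1163.9 mm / 3.465 mm per year = 335.90 years; at 2 density bands per year that is 335.90 × 2 ≈ 672 density bands.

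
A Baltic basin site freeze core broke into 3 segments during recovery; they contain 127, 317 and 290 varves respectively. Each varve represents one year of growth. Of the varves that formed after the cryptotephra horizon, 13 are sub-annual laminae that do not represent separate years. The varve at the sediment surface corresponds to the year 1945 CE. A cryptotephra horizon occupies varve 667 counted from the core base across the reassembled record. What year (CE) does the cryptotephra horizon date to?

1891 CE

Total varves = 127 + 317 + 290 = 734.
734 − 667 = 67 varves lie beyond the cryptotephra horizon toward the sediment surface.
Excluding 13 false varves: 67 − 13 = 54.
The varve at the sediment surface is 1945 CE, so the cryptotephra horizon dates to 1945 − 54 = 1891 CE.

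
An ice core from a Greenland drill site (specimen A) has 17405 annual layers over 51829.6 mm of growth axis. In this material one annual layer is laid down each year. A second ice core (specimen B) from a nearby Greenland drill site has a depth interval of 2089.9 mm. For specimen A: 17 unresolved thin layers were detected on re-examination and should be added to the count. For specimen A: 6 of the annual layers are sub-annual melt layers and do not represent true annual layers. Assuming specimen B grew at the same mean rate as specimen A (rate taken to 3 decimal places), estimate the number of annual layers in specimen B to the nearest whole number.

Specimen A: adjusted count: 17405 − 6 + 17 = 17416 annual layers.
A: Extension rate ≈ 51829.6 / 17416 = 2.976 mm per year.
For B, 2089.9 / 2.976 = 702.25 years ≈ 702 annual layers.

702 annual layers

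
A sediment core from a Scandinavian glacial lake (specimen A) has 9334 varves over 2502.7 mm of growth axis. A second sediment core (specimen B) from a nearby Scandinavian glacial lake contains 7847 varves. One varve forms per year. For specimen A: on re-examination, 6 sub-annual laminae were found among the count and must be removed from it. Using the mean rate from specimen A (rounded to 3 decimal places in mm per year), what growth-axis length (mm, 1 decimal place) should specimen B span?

Specimen A: true varve count = 9334 − 6 = 9328.
A: 2502.7 mm over 9328 years gives 2502.7 / 9328 ≈ 0.268 mm/year.
Length of B = 0.268 × 7847 = 2103.0 mm.

2103.0 mm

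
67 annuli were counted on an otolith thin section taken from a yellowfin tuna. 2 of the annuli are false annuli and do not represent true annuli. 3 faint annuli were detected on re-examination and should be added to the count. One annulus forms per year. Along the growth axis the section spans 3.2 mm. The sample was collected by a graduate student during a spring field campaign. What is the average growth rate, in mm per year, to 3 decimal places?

Adjusted count: 67 − 2 + 3 = 68 annuli.
Extension rate ≈ 3.2 / 68 = 0.047 mm per year.

0.047 mm per year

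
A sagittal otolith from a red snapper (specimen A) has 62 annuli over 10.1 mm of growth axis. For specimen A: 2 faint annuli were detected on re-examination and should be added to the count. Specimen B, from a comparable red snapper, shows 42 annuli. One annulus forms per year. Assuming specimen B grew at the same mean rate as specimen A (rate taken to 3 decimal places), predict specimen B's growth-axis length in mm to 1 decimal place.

Specimen A: correcting the raw count gives 62 + 2 = 64 true annuli.
A: Extension rate ≈ 10.1 / 64 = 0.158 mm per year.
For B, 0.158 mm/year × 42 years = 6.6 mm.

6.6 mm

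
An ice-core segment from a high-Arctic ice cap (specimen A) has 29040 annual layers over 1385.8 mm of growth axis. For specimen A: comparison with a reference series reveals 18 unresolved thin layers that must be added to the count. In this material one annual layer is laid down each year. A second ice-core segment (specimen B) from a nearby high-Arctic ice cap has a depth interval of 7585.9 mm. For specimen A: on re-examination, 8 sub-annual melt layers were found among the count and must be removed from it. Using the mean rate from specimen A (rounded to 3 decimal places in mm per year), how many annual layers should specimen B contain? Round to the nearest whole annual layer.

Specimen A: after corrections the count is 29040 − 8 + 18 = 29050 annual layers.
A: 1385.8 mm over 29050 years gives 1385.8 / 29050 ≈ 0.048 mm/yr.
For B, 7585.9 / 0.048 = 158039.58 years ≈ 158040 annual layers.

158040 annual layers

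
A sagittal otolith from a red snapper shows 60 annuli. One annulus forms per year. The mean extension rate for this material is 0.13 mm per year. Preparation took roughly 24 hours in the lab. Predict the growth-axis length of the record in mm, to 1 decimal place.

7.8 mm

The record spans 60 years at 0.13 mm per year.
Predicted length = 0.13 mm/year × 60 years = 7.8 mm.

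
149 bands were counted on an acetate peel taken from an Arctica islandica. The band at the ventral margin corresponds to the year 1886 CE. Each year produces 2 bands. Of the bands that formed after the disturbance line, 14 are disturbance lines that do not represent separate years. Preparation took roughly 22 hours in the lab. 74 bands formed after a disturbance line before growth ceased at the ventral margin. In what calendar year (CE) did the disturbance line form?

1856 CE

There are 74 bands younger than the disturbance line.
74 − 14 false = 60 true bands after the disturbance line.
60 bands at 2 per year is 60 / 2 = 30 years.
Counting back 30 years from 1886 CE places the disturbance line in 1886 − 30 = 1856 CE.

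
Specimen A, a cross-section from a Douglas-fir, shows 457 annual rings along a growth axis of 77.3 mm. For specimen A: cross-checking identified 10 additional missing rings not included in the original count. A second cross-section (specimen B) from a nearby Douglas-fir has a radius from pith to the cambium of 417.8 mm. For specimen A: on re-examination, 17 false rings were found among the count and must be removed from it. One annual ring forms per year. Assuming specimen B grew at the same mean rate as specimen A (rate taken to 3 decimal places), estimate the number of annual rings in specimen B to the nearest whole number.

Specimen A: adjusted count: 457 − 17 + 10 = 450 annual rings.
A: Extension rate ≈ 77.3 / 450 = 0.172 mm/yr.
B spans 417.8 / 0.172 = 2429.07 years ≈ 2429 annual rings.

2429 annual rings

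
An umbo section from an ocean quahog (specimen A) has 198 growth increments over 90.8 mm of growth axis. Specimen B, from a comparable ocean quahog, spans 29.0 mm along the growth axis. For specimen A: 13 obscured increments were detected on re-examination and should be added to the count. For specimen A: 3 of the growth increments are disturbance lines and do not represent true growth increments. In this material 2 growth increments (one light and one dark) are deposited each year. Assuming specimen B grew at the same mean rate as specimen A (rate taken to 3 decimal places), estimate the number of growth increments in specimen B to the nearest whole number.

Specimen A: after corrections the count is 198 − 3 + 13 = 208 growth increments.
Specimen A: 208 growth increments at 2 per year is 208 / 2 = 104 years.
A: Extension rate ≈ 90.8 / 104 = 0.873 mm/yr.
Specimen B: 29.0 mm / 0.873 mm per year = 33.22 years; at 2 growth increments per year that is 33.22 × 2 ≈ 66 growth increments.

66 growth increments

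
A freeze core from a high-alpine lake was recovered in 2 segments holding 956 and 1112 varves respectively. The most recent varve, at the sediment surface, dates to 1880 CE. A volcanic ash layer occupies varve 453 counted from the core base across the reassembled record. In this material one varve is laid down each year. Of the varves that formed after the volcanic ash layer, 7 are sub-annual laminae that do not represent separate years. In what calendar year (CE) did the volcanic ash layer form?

Total varves = 956 + 1112 = 2068.
The volcanic ash layer sits at varve 453 from the core base, so 2068 − 453 = 1615 varves formed after it.
1615 − 7 false = 1608 true varves after the volcanic ash layer.
Counting back 1608 years from 1880 CE places the volcanic ash layer in 1880 − 1608 = 272 CE.

272 CE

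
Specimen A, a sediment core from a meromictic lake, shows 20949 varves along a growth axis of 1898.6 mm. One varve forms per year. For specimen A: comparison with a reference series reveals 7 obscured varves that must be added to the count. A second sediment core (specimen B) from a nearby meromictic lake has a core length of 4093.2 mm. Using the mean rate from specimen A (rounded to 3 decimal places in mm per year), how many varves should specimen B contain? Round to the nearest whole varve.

44980 varves

Specimen A: true varve count = 20949 + 7 = 20956.
A: 1898.6 mm over 20956 years gives 1898.6 / 20956 ≈ 0.091 mm/year.
B spans 4093.2 / 0.091 = 44980.22 years ≈ 44980 varves.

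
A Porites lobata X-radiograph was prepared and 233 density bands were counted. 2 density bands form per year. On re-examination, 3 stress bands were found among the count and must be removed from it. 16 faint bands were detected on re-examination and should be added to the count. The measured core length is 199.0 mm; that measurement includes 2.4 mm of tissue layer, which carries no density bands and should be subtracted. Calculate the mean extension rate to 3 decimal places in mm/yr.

1.598 mm/yr

Adjusted count: 233 − 3 + 16 = 246 density bands.
Dividing by 2 density bands per year: 246 / 2 = 123 years.
Net length = 199.0 − 2.4 = 196.6 mm.
Extension rate ≈ 196.6 / 123 = 1.598 mm/yr.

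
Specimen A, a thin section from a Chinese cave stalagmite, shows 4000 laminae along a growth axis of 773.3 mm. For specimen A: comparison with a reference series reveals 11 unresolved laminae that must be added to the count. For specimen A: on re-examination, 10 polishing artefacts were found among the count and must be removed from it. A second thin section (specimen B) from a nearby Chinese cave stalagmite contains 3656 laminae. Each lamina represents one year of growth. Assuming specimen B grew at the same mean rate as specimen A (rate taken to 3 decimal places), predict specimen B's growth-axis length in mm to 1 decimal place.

705.6 mm

Specimen A: true lamina count = 4000 − 10 + 11 = 4001.
A: Mean rate = 773.3 mm / 4001 years ≈ 0.193 mm/yr.
Length of B = 0.193 × 3656 = 705.6 mm.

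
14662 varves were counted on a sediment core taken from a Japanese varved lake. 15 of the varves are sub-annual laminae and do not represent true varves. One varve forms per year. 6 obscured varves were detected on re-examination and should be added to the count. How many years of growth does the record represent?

14653 years

Correcting the raw count gives 14662 − 15 + 6 = 14653 true varves.
One varve per year makes the duration 14653 years.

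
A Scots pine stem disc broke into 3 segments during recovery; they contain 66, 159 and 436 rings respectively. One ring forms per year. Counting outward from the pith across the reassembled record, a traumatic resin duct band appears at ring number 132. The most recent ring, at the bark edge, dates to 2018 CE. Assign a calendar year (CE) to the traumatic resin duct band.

Total rings = 66 + 159 + 436 = 661.
The traumatic resin duct band sits at ring 132 from the pith, so 661 − 132 = 529 rings formed after it.
The ring at the bark edge is 2018 CE, so the traumatic resin duct band dates to 2018 − 529 = 1489 CE.

1489 CE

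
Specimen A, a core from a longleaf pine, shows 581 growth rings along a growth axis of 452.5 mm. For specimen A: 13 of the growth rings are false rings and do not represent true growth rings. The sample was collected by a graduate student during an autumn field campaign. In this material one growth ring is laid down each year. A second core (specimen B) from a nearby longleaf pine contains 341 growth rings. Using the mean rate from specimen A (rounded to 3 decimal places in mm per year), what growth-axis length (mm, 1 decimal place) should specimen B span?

Specimen A: adjusted count: 581 − 13 = 568 growth rings.
A: 452.5 mm over 568 years gives 452.5 / 568 ≈ 0.797 mm/year.
Length of B = 0.797 × 341 = 271.8 mm.

271.8 mm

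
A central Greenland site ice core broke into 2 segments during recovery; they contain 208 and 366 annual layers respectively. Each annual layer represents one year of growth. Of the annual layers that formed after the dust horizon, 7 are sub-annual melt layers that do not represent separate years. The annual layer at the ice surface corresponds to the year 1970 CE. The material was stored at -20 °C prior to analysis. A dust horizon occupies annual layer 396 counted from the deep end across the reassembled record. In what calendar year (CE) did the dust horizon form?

Total annual layers = 208 + 366 = 574.
The dust horizon sits at annual layer 396 from the deep end, so 574 − 396 = 178 annual layers formed after it.
Excluding 7 false annual layers: 178 − 7 = 171.
Counting back 171 years from 1970 CE places the dust horizon in 1970 − 171 = 1799 CE.

1799 CE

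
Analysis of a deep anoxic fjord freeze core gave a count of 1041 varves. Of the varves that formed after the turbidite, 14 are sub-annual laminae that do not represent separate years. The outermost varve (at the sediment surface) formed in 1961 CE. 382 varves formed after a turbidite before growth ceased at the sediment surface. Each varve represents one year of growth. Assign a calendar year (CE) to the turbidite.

1593 CE

382 varves post-date the turbidite.
382 − 14 false = 368 true varves after the turbidite.
The varve at the sediment surface is 1961 CE, so the turbidite dates to 1961 − 368 = 1593 CE.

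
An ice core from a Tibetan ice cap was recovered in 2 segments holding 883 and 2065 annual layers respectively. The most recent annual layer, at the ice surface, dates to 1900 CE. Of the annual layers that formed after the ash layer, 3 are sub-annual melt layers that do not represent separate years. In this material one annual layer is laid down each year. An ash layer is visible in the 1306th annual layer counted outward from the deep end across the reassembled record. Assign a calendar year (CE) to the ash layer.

Total annual layers = 883 + 2065 = 2948.
2948 − 1306 = 1642 annual layers lie beyond the ash layer toward the ice surface.
1642 − 3 false = 1639 true annual layers after the ash layer.
The annual layer at the ice surface is 1900 CE, so the ash layer dates to 1900 − 1639 = 261 CE.

261 CE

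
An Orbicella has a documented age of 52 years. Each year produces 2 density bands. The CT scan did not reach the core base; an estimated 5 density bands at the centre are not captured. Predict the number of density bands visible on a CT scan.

99 density bands

52 years at 2 density bands per year gives 52 × 2 = 104 density bands.
104 − 5 missed = 99 density bands expected in the prepared section.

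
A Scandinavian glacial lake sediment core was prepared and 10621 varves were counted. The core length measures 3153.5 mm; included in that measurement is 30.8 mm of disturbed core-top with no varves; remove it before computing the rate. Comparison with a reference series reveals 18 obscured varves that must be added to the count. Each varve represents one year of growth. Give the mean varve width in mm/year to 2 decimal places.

0.29 mm/year

Adjusted count: 10621 + 18 = 10639 varves.
Removing the 30.8 mm offcut leaves 3153.5 − 30.8 = 3122.7 mm.
3122.7 mm over 10639 years gives 3122.7 / 10639 ≈ 0.29 mm/year.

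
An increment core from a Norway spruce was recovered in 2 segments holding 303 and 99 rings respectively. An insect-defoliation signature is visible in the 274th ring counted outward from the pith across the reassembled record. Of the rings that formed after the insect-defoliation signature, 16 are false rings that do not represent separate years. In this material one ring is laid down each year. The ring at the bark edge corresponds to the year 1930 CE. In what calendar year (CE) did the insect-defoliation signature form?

Total rings = 303 + 99 = 402.
402 − 274 = 128 rings lie beyond the insect-defoliation signature toward the bark edge.
Excluding 16 false rings: 128 − 16 = 112.
The ring at the bark edge is 1930 CE, so the insect-defoliation signature dates to 1930 − 112 = 1818 CE.

1818 CE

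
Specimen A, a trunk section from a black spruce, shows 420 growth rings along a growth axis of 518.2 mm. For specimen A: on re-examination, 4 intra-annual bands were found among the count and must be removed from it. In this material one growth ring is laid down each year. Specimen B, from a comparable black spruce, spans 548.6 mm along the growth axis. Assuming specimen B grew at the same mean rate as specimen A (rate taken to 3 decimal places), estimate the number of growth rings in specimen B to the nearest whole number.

Specimen A: after corrections the count is 420 − 4 = 416 growth rings.
A: Mean rate = 518.2 mm / 416 years ≈ 1.246 mm/yr.
Specimen B: 548.6 mm / 1.246 mm per year = 440.29 years ≈ 440 growth rings.

440 growth rings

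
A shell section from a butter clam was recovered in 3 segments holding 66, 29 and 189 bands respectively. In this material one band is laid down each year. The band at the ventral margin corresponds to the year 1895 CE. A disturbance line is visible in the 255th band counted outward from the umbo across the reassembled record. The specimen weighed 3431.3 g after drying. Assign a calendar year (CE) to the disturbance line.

1866 CE

Total bands = 66 + 29 + 189 = 284.
284 − 255 = 29 bands lie beyond the disturbance line toward the ventral margin.
The band at the ventral margin is 1895 CE, so the disturbance line dates to 1895 − 29 = 1866 CE.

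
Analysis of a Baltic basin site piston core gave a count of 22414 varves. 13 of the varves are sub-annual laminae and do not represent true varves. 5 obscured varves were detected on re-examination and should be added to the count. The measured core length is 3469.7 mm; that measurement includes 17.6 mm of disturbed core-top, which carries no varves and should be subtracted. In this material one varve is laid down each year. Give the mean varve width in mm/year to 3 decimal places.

0.154 mm/year

Adjusted count: 22414 − 13 + 5 = 22406 varves.
Net length = 3469.7 − 17.6 = 3452.1 mm.
Mean rate = 3452.1 mm / 22406 years ≈ 0.154 mm/year.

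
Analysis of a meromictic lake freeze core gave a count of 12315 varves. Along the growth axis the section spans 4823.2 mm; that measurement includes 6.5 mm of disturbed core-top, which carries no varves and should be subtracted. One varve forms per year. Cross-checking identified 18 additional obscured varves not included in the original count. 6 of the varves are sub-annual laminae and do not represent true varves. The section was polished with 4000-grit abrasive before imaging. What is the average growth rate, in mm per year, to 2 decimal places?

0.39 mm per year

Adjusted count: 12315 − 6 + 18 = 12327 varves.
Removing the 6.5 mm offcut leaves 4823.2 − 6.5 = 4816.7 mm.
Mean rate = 4816.7 mm / 12327 years ≈ 0.39 mm per year.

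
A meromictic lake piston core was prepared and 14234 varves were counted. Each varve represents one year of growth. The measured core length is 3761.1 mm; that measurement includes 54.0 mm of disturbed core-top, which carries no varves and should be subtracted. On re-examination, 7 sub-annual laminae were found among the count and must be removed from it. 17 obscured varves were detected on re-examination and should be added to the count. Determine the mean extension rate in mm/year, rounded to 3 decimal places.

0.260 mm/year

Adjusted count: 14234 − 7 + 17 = 14244 varves.
Net length = 3761.1 − 54.0 = 3707.1 mm.
Extension rate ≈ 3707.1 / 14244 = 0.260 mm/year.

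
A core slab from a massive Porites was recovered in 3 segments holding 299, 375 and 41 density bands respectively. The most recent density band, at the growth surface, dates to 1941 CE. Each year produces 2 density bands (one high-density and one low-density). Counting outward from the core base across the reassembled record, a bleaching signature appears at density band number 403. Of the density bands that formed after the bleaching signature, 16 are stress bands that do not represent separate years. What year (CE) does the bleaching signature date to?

1793 CE

Total density bands = 299 + 375 + 41 = 715.
715 − 403 = 312 density bands lie beyond the bleaching signature toward the growth surface.
Excluding 16 false density bands: 312 − 16 = 296.
Dividing by 2 density bands per year: 296 / 2 = 148 years.
The density band at the growth surface is 1941 CE, so the bleaching signature dates to 1941 − 148 = 1793 CE.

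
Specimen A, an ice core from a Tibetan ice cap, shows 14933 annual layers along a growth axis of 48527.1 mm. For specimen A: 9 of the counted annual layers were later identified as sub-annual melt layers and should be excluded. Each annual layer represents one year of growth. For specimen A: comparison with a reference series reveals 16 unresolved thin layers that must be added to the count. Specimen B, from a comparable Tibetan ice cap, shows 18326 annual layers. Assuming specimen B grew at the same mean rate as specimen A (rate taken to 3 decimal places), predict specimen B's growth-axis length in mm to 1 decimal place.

59522.8 mm

Specimen A: adjusted count: 14933 − 9 + 16 = 14940 annual layers.
A: Mean rate = 48527.1 mm / 14940 years ≈ 3.248 mm/year.
B's length ≈ 3.248 × 18326 = 59522.8 mm.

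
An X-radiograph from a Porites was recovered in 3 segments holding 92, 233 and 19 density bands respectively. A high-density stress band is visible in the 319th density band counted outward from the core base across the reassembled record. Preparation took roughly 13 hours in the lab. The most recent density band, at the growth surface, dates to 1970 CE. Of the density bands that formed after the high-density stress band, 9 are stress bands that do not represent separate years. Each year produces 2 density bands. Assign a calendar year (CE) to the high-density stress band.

1962 CE

Total density bands = 92 + 233 + 19 = 344.
The high-density stress band sits at density band 319 from the core base, so 344 − 319 = 25 density bands formed after it.
Removing the 9 false density bands leaves 25 − 9 = 16 true density bands beyond the high-density stress band.
16 density bands at 2 per year is 16 / 2 = 8 years.
The density band at the growth surface is 1970 CE, so the high-density stress band dates to 1970 − 8 = 1962 CE.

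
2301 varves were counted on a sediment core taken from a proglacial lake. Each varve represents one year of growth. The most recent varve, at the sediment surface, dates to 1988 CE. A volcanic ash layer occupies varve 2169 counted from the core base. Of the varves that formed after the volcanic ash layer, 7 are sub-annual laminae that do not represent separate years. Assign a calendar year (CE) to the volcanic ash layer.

1863 CE

Between varve 2169 and the sediment surface there are 2301 − 2169 = 132 varves.
132 − 7 false = 125 true varves after the volcanic ash layer.
The varve at the sediment surface is 1988 CE, so the volcanic ash layer dates to 1988 − 125 = 1863 CE.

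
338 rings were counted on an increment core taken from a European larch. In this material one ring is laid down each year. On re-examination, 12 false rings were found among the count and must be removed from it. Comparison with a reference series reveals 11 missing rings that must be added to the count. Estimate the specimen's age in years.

337 years

After corrections the count is 338 − 12 + 11 = 337 rings.
At one ring per year, that is 337 years.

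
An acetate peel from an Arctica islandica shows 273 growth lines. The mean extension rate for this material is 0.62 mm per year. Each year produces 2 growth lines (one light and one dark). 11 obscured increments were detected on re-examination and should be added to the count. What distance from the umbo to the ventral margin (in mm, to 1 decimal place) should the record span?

88.0 mm

Correcting the raw count gives 273 + 11 = 284 true growth lines.
284 growth lines at 2 per year is 284 / 2 = 142 years.
Predicted length = 0.62 mm/year × 142 years = 88.0 mm.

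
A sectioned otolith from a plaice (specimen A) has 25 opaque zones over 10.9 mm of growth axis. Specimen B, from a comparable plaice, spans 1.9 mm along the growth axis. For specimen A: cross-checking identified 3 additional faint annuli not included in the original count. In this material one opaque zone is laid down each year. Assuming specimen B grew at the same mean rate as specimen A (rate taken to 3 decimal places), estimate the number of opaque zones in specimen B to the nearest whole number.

5 opaque zones

Specimen A: adjusted count: 25 + 3 = 28 opaque zones.
A: 10.9 mm over 28 years gives 10.9 / 28 ≈ 0.389 mm/yr.
B spans 1.9 / 0.389 = 4.88 years ≈ 5 opaque zones.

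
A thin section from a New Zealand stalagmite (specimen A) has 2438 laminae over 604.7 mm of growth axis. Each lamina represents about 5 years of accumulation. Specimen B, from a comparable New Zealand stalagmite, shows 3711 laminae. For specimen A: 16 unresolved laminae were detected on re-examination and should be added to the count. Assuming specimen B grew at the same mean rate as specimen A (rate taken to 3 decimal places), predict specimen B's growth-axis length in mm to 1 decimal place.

909.2 mm

Specimen A: true lamina count = 2438 + 16 = 2454.
Specimen A: 2454 laminae at 5 years each span 2454 × 5 = 12270 years.
A: Extension rate ≈ 604.7 / 12270 = 0.049 mm/yr.
Specimen B: at 5 years per lamina, 3711 × 5 = 18555 years. For B, 0.049 mm/year × 18555 years = 909.2 mm.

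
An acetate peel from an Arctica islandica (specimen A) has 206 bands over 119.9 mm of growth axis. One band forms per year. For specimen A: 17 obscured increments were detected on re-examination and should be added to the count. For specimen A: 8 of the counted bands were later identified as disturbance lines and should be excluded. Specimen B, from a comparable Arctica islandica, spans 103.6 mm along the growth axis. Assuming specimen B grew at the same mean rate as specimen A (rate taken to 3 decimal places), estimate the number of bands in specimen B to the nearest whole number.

186 bands

Specimen A: true band count = 206 − 8 + 17 = 215.
A: Extension rate ≈ 119.9 / 215 = 0.558 mm/year.
Specimen B: 103.6 mm / 0.558 mm per year = 185.66 years ≈ 186 bands.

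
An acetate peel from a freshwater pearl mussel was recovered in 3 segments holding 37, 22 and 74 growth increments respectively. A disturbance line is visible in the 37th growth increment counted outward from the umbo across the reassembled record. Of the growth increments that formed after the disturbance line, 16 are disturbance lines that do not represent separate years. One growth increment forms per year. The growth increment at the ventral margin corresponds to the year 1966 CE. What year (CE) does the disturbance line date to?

Total growth increments = 37 + 22 + 74 = 133.
Between growth increment 37 and the ventral margin there are 133 − 37 = 96 growth increments.
Removing the 16 false growth increments leaves 96 − 16 = 80 true growth increments beyond the disturbance line.
1966 − 80 = 1886 CE.

1886 CE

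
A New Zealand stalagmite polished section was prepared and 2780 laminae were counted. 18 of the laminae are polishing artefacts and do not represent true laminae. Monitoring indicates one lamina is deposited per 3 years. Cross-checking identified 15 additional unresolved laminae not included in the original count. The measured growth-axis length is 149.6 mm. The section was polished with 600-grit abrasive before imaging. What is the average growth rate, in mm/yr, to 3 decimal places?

0.018 mm/yr

Adjusted count: 2780 − 18 + 15 = 2777 laminae.
At 3 years per lamina, 2777 × 3 = 8331 years.
Extension rate ≈ 149.6 / 8331 = 0.018 mm/yr.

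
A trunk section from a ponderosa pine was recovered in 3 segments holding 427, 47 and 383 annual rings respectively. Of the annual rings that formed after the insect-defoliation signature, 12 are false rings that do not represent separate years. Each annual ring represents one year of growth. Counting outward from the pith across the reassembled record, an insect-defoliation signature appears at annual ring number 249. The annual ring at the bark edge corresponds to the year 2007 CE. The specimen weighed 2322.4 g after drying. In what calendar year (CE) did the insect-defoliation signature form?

1411 CE

Total annual rings = 427 + 47 + 383 = 857.
Between annual ring 249 and the bark edge there are 857 − 249 = 608 annual rings.
Removing the 12 false annual rings leaves 608 − 12 = 596 true annual rings beyond the insect-defoliation signature.
2007 − 596 = 1411 CE.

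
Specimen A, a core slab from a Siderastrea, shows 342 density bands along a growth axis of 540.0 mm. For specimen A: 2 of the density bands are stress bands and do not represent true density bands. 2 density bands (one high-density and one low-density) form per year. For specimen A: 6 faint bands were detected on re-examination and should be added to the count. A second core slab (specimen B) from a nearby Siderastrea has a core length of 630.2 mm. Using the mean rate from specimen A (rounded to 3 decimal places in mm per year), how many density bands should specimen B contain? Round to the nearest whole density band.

Specimen A: correcting the raw count gives 342 − 2 + 6 = 346 true density bands.
Specimen A: with 2 density bands per year, 346 / 2 = 173 years.
A: 540.0 mm over 173 years gives 540.0 / 173 ≈ 3.121 mm/yr.
B spans 630.2 / 3.121 = 201.92 years; at 2 density bands per year that is 201.92 × 2 ≈ 404 density bands.

404 density bands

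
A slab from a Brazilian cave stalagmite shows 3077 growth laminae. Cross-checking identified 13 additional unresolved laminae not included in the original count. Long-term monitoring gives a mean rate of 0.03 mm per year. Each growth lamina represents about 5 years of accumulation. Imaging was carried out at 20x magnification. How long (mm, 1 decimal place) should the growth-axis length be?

Adjusted count: 3077 + 13 = 3090 growth laminae.
Multiplying by 5 years per growth lamina: 3090 × 5 = 15450 years.
Predicted length = 0.03 mm/year × 15450 years = 463.5 mm.

463.5 mm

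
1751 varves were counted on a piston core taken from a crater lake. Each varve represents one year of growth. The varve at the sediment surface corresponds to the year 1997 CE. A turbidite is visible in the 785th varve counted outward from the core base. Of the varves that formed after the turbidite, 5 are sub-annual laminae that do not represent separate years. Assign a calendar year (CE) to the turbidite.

1036 CE

Between varve 785 and the sediment surface there are 1751 − 785 = 966 varves.
Removing the 5 false varves leaves 966 − 5 = 961 true varves beyond the turbidite.
The varve at the sediment surface is 1997 CE, so the turbidite dates to 1997 − 961 = 1036 CE.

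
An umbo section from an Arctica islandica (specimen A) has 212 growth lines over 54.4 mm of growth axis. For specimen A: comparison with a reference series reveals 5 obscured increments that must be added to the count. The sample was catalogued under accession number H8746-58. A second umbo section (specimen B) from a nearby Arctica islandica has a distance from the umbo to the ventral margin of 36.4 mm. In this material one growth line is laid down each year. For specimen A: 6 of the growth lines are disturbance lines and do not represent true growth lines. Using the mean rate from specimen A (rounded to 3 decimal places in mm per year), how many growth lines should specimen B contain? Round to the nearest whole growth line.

Specimen A: correcting the raw count gives 212 − 6 + 5 = 211 true growth lines.
A: Mean rate = 54.4 mm / 211 years ≈ 0.258 mm/year.
Specimen B: 36.4 mm / 0.258 mm per year = 141.09 years ≈ 141 growth lines.

141 growth lines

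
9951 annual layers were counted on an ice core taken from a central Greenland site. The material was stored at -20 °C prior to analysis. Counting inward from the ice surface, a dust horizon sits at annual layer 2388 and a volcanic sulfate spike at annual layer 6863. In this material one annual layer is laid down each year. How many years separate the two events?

Separation: 6863 − 2388 = 4475 annual layers.
That is 4475 years at one annual layer per year.

4475 years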